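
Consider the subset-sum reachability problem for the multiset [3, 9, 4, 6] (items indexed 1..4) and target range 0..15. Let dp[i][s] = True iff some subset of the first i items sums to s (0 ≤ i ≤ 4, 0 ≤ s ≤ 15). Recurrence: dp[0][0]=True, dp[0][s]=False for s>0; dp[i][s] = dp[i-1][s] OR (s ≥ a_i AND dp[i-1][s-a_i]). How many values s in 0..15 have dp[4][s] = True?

10

i\s   0   1   2   3   4   5   6   7   8   9  10  11  12  13  14  15
  0   T   F   F   F   F   F   F   F   F   F   F   F   F   F   F   F
  1   T   F   F   T   F   F   F   F   F   F   F   F   F   F   F   F
  2   T   F   F   T   F   F   F   F   F   T   F   F   T   F   F   F
  3   T   F   F   T   T   F   F   T   F   T   F   F   T   T   F   F
  4   T   F   F   T   T   F   T   T   F   T   T   F   T   T   F   T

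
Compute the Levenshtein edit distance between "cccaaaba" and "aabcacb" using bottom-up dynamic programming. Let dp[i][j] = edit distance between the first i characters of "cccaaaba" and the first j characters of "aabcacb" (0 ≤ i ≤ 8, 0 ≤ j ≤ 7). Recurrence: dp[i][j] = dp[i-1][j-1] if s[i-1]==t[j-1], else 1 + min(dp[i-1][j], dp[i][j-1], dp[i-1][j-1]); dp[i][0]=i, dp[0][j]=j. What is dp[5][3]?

   ''  a  a  b  c  a  c  b
''  0  1  2  3  4  5  6  7
 c  1  1  2  3  3  4  5  6
 c  2  2  2  3  3  4  4  5
 c  3  3  3  3  3  4  4  5
 a  4  3  3  4  4  3  4  5
 a  5  4  3  4  5  4  4  5
 a  6  5  4  4  5  5  5  5
 b  7  6  5  4  5  6  6  5
 a  8  7  6  5  5  5  6  6

4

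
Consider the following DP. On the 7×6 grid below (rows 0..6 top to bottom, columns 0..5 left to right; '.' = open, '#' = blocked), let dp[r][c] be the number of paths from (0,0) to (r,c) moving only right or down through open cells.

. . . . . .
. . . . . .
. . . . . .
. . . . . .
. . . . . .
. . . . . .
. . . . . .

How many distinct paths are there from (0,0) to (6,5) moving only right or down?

462

r\c   0   1   2   3   4   5
  0   1   1   1   1   1   1
  1   1   2   3   4   5   6
  2   1   3   6  10  15  21
  3   1   4  10  20  35  56
  4   1   5  15  35  70 126
  5   1   6  21  56 126 252
  6   1   7  28  84 210 462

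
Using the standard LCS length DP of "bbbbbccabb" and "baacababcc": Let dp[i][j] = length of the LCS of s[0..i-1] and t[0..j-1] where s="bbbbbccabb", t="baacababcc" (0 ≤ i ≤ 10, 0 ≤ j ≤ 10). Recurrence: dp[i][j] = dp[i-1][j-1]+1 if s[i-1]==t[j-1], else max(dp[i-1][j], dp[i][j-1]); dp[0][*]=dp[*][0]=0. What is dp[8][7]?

3

   ''  b  a  a  c  a  b  a  b  c  c
''  0  0  0  0  0  0  0  0  0  0  0
 b  0  1  1  1  1  1  1  1  1  1  1
 b  0  1  1  1  1  1  2  2  2  2  2
 b  0  1  1  1  1  1  2  2  3  3  3
 b  0  1  1  1  1  1  2  2  3  3  3
 b  0  1  1  1  1  1  2  2  3  3  3
 c  0  1  1  1  2  2  2  2  3  4  4
 c  0  1  1  1  2  2  2  2  3  4  5
 a  0  1  2  2  2  3  3  3  3  4  5
 b  0  1  2  2  2  3  4  4  4  4  5
 b  0  1  2  2  2  3  4  4  5  5  5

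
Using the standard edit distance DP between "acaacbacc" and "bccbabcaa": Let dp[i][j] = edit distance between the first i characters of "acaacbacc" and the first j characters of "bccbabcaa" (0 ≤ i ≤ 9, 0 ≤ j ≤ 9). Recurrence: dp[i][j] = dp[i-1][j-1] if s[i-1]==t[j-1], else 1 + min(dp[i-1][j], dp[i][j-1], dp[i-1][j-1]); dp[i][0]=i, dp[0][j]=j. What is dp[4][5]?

   ''  b  c  c  b  a  b  c  a  a
''  0  1  2  3  4  5  6  7  8  9
 a  1  1  2  3  4  4  5  6  7  8
 c  2  2  1  2  3  4  5  5  6  7
 a  3  3  2  2  3  3  4  5  5  6
 a  4  4  3  3  3  3  4  5  5  5
 c  5  5  4  3  4  4  4  4  5  6
 b  6  5  5  4  3  4  4  5  5  6
 a  7  6  6  5  4  3  4  5  5  5
 c  8  7  6  6  5  4  4  4  5  6
 c  9  8  7  6  6  5  5  4  5  6

3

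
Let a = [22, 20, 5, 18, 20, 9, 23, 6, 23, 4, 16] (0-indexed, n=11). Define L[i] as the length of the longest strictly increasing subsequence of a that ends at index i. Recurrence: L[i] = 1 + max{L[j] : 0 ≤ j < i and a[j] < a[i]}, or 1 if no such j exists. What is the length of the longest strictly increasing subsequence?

4

   i    0    1    2    3    4    5    6    7    8    9   10
a[i]   22   20    5   18   20    9   23    6   23    4   16
L[i]    1    1    1    2    3    2    4    2    4    1    3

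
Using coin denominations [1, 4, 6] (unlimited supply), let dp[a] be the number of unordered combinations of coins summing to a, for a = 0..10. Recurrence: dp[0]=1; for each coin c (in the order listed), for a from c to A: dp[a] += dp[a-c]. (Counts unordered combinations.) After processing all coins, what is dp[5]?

2

after  coin     0     1     2     3     4     5     6     7     8     9    10
          1     1     1     1     1     1     1     1     1     1     1     1
          4     1     1     1     1     2     2     2     2     3     3     3
          6     1     1     1     1     2     2     3     3     4     4     5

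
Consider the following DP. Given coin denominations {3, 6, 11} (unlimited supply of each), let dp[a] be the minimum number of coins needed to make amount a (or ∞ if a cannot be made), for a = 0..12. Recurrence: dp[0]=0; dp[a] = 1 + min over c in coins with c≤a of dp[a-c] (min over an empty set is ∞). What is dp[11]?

 a  0  1  2  3  4  5  6  7  8  9 10 11 12
dp  0  -  -  1  -  -  1  -  -  2  -  1  2
(- denotes ∞ / unreachable)

1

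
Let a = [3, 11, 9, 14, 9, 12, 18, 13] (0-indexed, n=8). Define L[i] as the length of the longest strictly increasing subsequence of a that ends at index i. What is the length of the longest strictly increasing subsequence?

4

   i    0    1    2    3    4    5    6    7
a[i]    3   11    9   14    9   12   18   13
L[i]    1    2    2    3    2    3    4    4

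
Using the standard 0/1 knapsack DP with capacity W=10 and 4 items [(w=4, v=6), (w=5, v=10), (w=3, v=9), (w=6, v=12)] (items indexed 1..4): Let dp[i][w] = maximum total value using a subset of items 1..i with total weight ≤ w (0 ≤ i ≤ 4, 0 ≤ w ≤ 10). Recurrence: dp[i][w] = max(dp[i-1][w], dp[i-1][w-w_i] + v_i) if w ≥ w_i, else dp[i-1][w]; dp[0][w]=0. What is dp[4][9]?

21

i\w   0   1   2   3   4   5   6   7   8   9  10
  0   0   0   0   0   0   0   0   0   0   0   0
  1   0   0   0   0   6   6   6   6   6   6   6
  2   0   0   0   0   6  10  10  10  10  16  16
  3   0   0   0   9   9  10  10  15  19  19  19
  4   0   0   0   9   9  10  12  15  19  21  21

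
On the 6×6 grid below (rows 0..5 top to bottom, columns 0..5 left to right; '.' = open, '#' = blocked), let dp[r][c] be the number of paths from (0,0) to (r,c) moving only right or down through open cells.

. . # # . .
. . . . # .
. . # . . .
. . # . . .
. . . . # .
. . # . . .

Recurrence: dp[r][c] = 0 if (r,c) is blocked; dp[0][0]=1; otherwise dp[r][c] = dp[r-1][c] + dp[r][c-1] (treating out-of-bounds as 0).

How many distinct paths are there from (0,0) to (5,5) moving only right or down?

13

r\c   0   1   2   3   4   5
  0   1   1   0   0   0   0
  1   1   2   2   2   0   0
  2   1   3   0   2   2   2
  3   1   4   0   2   4   6
  4   1   5   5   7   0   6
  5   1   6   0   7   7  13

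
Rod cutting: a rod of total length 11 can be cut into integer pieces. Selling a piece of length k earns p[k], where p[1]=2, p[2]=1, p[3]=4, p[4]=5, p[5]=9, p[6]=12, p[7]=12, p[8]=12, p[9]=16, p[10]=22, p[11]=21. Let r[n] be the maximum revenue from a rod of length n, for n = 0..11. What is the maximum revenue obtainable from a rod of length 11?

24

   n    0    1    2    3    4    5    6    7    8    9   10   11
r[n]    0    2    4    6    8   10   12   14   16   18   22   24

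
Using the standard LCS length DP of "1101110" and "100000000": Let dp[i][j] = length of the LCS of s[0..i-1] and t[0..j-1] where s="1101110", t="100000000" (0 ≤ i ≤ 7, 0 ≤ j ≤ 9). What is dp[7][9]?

   ''  1  0  0  0  0  0  0  0  0
''  0  0  0  0  0  0  0  0  0  0
 1  0  1  1  1  1  1  1  1  1  1
 1  0  1  1  1  1  1  1  1  1  1
 0  0  1  2  2  2  2  2  2  2  2
 1  0  1  2  2  2  2  2  2  2  2
 1  0  1  2  2  2  2  2  2  2  2
 1  0  1  2  2  2  2  2  2  2  2
 0  0  1  2  3  3  3  3  3  3  3

3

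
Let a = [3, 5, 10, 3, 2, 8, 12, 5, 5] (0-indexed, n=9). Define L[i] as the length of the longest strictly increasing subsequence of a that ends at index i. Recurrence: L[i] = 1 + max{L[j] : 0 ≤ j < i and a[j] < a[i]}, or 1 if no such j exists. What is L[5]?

   i    0    1    2    3    4    5    6    7    8
a[i]    3    5   10    3    2    8   12    5    5
L[i]    1    2    3    1    1    3    4    2    2

3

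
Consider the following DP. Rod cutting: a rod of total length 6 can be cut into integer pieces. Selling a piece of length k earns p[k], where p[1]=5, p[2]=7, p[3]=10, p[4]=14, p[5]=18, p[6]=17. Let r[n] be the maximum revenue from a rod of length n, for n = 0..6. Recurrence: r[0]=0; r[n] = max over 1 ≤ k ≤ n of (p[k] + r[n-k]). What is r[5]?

   n    0    1    2    3    4    5    6
r[n]    0    5   10   15   20   25   30

25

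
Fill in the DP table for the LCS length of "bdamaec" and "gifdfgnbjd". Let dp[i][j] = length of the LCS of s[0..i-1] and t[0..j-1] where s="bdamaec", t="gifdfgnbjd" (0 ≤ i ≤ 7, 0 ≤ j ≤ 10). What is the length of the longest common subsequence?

2

   ''  g  i  f  d  f  g  n  b  j  d
''  0  0  0  0  0  0  0  0  0  0  0
 b  0  0  0  0  0  0  0  0  1  1  1
 d  0  0  0  0  1  1  1  1  1  1  2
 a  0  0  0  0  1  1  1  1  1  1  2
 m  0  0  0  0  1  1  1  1  1  1  2
 a  0  0  0  0  1  1  1  1  1  1  2
 e  0  0  0  0  1  1  1  1  1  1  2
 c  0  0  0  0  1  1  1  1  1  1  2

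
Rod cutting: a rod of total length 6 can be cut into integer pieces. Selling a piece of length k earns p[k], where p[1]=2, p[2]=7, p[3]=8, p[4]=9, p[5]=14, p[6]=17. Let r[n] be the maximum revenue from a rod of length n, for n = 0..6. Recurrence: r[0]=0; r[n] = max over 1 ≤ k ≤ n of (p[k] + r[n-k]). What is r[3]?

9

   n    0    1    2    3    4    5    6
r[n]    0    2    7    9   14   16   21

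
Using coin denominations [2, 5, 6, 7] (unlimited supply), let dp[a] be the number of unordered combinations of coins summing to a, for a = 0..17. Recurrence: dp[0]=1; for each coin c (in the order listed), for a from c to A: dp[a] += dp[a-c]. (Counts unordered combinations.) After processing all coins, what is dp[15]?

after  coin     0     1     2     3     4     5     6     7     8     9    10    11    12    13    14    15    16    17
          2     1     0     1     0     1     0     1     0     1     0     1     0     1     0     1     0     1     0
          5     1     0     1     0     1     1     1     1     1     1     2     1     2     1     2     2     2     2
          6     1     0     1     0     1     1     2     1     2     1     3     2     4     2     4     3     5     4
          7     1     0     1     0     1     1     2     2     2     2     3     3     5     4     6     5     7     7

5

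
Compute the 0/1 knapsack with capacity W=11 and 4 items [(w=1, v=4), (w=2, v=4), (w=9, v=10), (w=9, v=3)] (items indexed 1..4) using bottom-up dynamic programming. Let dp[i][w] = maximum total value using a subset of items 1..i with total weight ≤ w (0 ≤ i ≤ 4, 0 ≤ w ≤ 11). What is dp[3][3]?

i\w   0   1   2   3   4   5   6   7   8   9  10  11
  0   0   0   0   0   0   0   0   0   0   0   0   0
  1   0   4   4   4   4   4   4   4   4   4   4   4
  2   0   4   4   8   8   8   8   8   8   8   8   8
  3   0   4   4   8   8   8   8   8   8  10  14  14
  4   0   4   4   8   8   8   8   8   8  10  14  14

8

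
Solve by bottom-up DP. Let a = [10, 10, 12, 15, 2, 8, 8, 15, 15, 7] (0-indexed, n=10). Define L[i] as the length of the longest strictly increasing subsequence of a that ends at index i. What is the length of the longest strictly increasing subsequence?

   i    0    1    2    3    4    5    6    7    8    9
a[i]   10   10   12   15    2    8    8   15   15    7
L[i]    1    1    2    3    1    2    2    3    3    2

3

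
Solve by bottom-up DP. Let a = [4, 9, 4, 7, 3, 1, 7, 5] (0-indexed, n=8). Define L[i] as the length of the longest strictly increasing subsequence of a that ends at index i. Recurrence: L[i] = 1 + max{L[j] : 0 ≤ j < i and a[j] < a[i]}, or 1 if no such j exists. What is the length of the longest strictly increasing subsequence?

   i    0    1    2    3    4    5    6    7
a[i]    4    9    4    7    3    1    7    5
L[i]    1    2    1    2    1    1    2    2

2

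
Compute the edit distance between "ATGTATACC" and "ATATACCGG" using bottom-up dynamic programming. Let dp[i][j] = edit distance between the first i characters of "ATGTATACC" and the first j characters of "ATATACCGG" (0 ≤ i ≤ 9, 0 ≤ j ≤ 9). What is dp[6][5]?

2

   ''  A  T  A  T  A  C  C  G  G
''  0  1  2  3  4  5  6  7  8  9
 A  1  0  1  2  3  4  5  6  7  8
 T  2  1  0  1  2  3  4  5  6  7
 G  3  2  1  1  2  3  4  5  5  6
 T  4  3  2  2  1  2  3  4  5  6
 A  5  4  3  2  2  1  2  3  4  5
 T  6  5  4  3  2  2  2  3  4  5
 A  7  6  5  4  3  2  3  3  4  5
 C  8  7  6  5  4  3  2  3  4  5
 C  9  8  7  6  5  4  3  2  3  4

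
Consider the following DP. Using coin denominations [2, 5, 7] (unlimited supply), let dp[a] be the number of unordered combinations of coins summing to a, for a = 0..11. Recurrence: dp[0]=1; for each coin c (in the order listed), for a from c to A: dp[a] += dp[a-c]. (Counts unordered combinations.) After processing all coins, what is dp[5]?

1

after  coin     0     1     2     3     4     5     6     7     8     9    10    11
          2     1     0     1     0     1     0     1     0     1     0     1     0
          5     1     0     1     0     1     1     1     1     1     1     2     1
          7     1     0     1     0     1     1     1     2     1     2     2     2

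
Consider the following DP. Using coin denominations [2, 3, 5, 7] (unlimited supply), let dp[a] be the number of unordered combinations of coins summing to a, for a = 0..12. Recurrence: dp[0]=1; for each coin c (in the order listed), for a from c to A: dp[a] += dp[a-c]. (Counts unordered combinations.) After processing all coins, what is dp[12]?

after  coin     0     1     2     3     4     5     6     7     8     9    10    11    12
          2     1     0     1     0     1     0     1     0     1     0     1     0     1
          3     1     0     1     1     1     1     2     1     2     2     2     2     3
          5     1     0     1     1     1     2     2     2     3     3     4     4     5
          7     1     0     1     1     1     2     2     3     3     4     5     5     7

7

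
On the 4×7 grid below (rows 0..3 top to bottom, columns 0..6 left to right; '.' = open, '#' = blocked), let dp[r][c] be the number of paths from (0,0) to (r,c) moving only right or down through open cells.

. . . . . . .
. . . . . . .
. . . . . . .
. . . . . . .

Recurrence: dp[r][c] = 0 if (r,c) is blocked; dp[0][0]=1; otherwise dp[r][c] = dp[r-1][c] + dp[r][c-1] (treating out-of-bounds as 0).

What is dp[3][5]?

r\c   0   1   2   3   4   5   6
  0   1   1   1   1   1   1   1
  1   1   2   3   4   5   6   7
  2   1   3   6  10  15  21  28
  3   1   4  10  20  35  56  84

56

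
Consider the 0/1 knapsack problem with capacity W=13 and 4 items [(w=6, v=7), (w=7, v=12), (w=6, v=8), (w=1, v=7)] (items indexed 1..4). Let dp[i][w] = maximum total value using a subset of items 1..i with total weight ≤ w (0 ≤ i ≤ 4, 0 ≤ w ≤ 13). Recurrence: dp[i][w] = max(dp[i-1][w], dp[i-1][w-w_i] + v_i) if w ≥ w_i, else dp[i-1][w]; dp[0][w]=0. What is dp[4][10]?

i\w   0   1   2   3   4   5   6   7   8   9  10  11  12  13
  0   0   0   0   0   0   0   0   0   0   0   0   0   0   0
  1   0   0   0   0   0   0   7   7   7   7   7   7   7   7
  2   0   0   0   0   0   0   7  12  12  12  12  12  12  19
  3   0   0   0   0   0   0   8  12  12  12  12  12  15  20
  4   0   7   7   7   7   7   8  15  19  19  19  19  19  22

19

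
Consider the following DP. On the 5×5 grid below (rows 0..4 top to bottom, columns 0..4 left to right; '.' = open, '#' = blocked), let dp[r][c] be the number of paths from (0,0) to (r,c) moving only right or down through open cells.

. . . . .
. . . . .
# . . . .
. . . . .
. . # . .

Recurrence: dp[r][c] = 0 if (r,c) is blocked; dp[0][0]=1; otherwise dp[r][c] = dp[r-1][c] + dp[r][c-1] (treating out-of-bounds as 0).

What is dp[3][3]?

16

r\c   0   1   2   3   4
  0   1   1   1   1   1
  1   1   2   3   4   5
  2   0   2   5   9  14
  3   0   2   7  16  30
  4   0   2   0  16  46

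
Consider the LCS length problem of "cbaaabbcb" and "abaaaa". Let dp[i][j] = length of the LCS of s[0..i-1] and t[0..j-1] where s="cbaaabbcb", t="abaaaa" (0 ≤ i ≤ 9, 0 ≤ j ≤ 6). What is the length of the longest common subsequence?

   ''  a  b  a  a  a  a
''  0  0  0  0  0  0  0
 c  0  0  0  0  0  0  0
 b  0  0  1  1  1  1  1
 a  0  1  1  2  2  2  2
 a  0  1  1  2  3  3  3
 a  0  1  1  2  3  4  4
 b  0  1  2  2  3  4  4
 b  0  1  2  2  3  4  4
 c  0  1  2  2  3  4  4
 b  0  1  2  2  3  4  4

4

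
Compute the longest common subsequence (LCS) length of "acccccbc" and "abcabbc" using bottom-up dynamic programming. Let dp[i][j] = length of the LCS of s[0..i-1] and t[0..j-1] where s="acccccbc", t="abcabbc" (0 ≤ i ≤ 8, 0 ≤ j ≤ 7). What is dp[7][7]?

3

   ''  a  b  c  a  b  b  c
''  0  0  0  0  0  0  0  0
 a  0  1  1  1  1  1  1  1
 c  0  1  1  2  2  2  2  2
 c  0  1  1  2  2  2  2  3
 c  0  1  1  2  2  2  2  3
 c  0  1  1  2  2  2  2  3
 c  0  1  1  2  2  2  2  3
 b  0  1  2  2  2  3  3  3
 c  0  1  2  3  3  3  3  4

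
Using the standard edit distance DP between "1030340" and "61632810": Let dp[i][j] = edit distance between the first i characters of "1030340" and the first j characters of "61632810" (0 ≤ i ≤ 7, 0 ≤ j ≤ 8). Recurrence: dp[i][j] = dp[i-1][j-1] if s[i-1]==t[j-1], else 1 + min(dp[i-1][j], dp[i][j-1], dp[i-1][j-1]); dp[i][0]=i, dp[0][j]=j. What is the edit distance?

5

   ''  6  1  6  3  2  8  1  0
''  0  1  2  3  4  5  6  7  8
 1  1  1  1  2  3  4  5  6  7
 0  2  2  2  2  3  4  5  6  6
 3  3  3  3  3  2  3  4  5  6
 0  4  4  4  4  3  3  4  5  5
 3  5  5  5  5  4  4  4  5  6
 4  6  6  6  6  5  5  5  5  6
 0  7  7  7  7  6  6  6  6  5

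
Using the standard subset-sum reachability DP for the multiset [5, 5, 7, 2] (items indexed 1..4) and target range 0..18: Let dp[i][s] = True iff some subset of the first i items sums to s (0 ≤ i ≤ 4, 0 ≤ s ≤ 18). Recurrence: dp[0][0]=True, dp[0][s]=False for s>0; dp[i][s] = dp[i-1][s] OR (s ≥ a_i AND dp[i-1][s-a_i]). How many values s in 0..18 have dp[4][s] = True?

9

i\s   0   1   2   3   4   5   6   7   8   9  10  11  12  13  14  15  16  17  18
  0   T   F   F   F   F   F   F   F   F   F   F   F   F   F   F   F   F   F   F
  1   T   F   F   F   F   T   F   F   F   F   F   F   F   F   F   F   F   F   F
  2   T   F   F   F   F   T   F   F   F   F   T   F   F   F   F   F   F   F   F
  3   T   F   F   F   F   T   F   T   F   F   T   F   T   F   F   F   F   T   F
  4   T   F   T   F   F   T   F   T   F   T   T   F   T   F   T   F   F   T   F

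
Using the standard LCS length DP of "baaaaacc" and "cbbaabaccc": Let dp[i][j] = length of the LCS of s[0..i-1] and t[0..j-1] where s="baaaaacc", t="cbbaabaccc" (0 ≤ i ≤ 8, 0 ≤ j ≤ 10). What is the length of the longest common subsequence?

6

   ''  c  b  b  a  a  b  a  c  c  c
''  0  0  0  0  0  0  0  0  0  0  0
 b  0  0  1  1  1  1  1  1  1  1  1
 a  0  0  1  1  2  2  2  2  2  2  2
 a  0  0  1  1  2  3  3  3  3  3  3
 a  0  0  1  1  2  3  3  4  4  4  4
 a  0  0  1  1  2  3  3  4  4  4  4
 a  0  0  1  1  2  3  3  4  4  4  4
 c  0  1  1  1  2  3  3  4  5  5  5
 c  0  1  1  1  2  3  3  4  5  6  6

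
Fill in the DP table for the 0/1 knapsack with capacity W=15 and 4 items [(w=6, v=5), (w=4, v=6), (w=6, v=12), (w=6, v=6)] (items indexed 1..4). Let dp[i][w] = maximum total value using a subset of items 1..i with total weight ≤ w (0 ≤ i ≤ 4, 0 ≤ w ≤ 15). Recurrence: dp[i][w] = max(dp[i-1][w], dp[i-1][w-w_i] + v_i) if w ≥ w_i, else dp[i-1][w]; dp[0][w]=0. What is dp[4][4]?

i\w   0   1   2   3   4   5   6   7   8   9  10  11  12  13  14  15
  0   0   0   0   0   0   0   0   0   0   0   0   0   0   0   0   0
  1   0   0   0   0   0   0   5   5   5   5   5   5   5   5   5   5
  2   0   0   0   0   6   6   6   6   6   6  11  11  11  11  11  11
  3   0   0   0   0   6   6  12  12  12  12  18  18  18  18  18  18
  4   0   0   0   0   6   6  12  12  12  12  18  18  18  18  18  18

6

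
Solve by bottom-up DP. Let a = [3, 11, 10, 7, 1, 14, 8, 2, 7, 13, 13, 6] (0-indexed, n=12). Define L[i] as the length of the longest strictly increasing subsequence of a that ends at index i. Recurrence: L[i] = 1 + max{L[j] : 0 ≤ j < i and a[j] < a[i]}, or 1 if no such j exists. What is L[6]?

   i    0    1    2    3    4    5    6    7    8    9   10   11
a[i]    3   11   10    7    1   14    8    2    7   13   13    6
L[i]    1    2    2    2    1    3    3    2    3    4    4    3

3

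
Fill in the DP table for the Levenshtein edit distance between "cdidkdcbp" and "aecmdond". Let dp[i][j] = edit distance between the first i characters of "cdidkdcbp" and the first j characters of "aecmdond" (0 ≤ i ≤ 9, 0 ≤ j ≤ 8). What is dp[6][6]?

6

   ''  a  e  c  m  d  o  n  d
''  0  1  2  3  4  5  6  7  8
 c  1  1  2  2  3  4  5  6  7
 d  2  2  2  3  3  3  4  5  6
 i  3  3  3  3  4  4  4  5  6
 d  4  4  4  4  4  4  5  5  5
 k  5  5  5  5  5  5  5  6  6
 d  6  6  6  6  6  5  6  6  6
 c  7  7  7  6  7  6  6  7  7
 b  8  8  8  7  7  7  7  7  8
 p  9  9  9  8  8  8  8  8  8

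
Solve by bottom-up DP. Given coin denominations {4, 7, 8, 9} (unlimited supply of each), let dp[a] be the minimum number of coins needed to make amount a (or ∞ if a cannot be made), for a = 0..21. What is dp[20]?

 a  0  1  2  3  4  5  6  7  8  9 10 11 12 13 14 15 16 17 18 19 20 21
dp  0  -  -  -  1  -  -  1  1  1  -  2  2  2  2  2  2  2  2  3  3  3
(- denotes ∞ / unreachable)

3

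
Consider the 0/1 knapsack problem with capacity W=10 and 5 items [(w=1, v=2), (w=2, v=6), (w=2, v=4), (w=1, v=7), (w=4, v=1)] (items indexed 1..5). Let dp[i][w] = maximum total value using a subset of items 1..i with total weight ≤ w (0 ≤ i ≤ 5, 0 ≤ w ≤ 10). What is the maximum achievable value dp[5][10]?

i\w   0   1   2   3   4   5   6   7   8   9  10
  0   0   0   0   0   0   0   0   0   0   0   0
  1   0   2   2   2   2   2   2   2   2   2   2
  2   0   2   6   8   8   8   8   8   8   8   8
  3   0   2   6   8  10  12  12  12  12  12  12
  4   0   7   9  13  15  17  19  19  19  19  19
  5   0   7   9  13  15  17  19  19  19  19  20

20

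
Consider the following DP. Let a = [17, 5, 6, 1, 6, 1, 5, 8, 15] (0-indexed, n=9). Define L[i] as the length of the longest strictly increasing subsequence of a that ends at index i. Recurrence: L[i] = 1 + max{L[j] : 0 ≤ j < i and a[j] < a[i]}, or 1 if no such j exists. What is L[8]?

   i    0    1    2    3    4    5    6    7    8
a[i]   17    5    6    1    6    1    5    8   15
L[i]    1    1    2    1    2    1    2    3    4

4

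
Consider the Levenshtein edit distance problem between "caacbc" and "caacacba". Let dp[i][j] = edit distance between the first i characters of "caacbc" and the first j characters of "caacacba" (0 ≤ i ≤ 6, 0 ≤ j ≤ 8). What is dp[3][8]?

   ''  c  a  a  c  a  c  b  a
''  0  1  2  3  4  5  6  7  8
 c  1  0  1  2  3  4  5  6  7
 a  2  1  0  1  2  3  4  5  6
 a  3  2  1  0  1  2  3  4  5
 c  4  3  2  1  0  1  2  3  4
 b  5  4  3  2  1  1  2  2  3
 c  6  5  4  3  2  2  1  2  3

5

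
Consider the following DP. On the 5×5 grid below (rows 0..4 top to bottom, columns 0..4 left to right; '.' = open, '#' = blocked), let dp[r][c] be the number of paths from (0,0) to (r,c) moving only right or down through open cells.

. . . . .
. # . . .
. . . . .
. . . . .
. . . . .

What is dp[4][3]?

r\c   0   1   2   3   4
  0   1   1   1   1   1
  1   1   0   1   2   3
  2   1   1   2   4   7
  3   1   2   4   8  15
  4   1   3   7  15  30

15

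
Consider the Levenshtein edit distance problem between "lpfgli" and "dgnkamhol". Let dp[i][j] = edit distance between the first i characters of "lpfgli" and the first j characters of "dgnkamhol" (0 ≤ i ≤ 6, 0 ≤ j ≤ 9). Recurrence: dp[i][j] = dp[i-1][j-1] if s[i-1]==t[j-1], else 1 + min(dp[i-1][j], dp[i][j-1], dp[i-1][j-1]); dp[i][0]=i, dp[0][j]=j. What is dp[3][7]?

7

   ''  d  g  n  k  a  m  h  o  l
''  0  1  2  3  4  5  6  7  8  9
 l  1  1  2  3  4  5  6  7  8  8
 p  2  2  2  3  4  5  6  7  8  9
 f  3  3  3  3  4  5  6  7  8  9
 g  4  4  3  4  4  5  6  7  8  9
 l  5  5  4  4  5  5  6  7  8  8
 i  6  6  5  5  5  6  6  7  8  9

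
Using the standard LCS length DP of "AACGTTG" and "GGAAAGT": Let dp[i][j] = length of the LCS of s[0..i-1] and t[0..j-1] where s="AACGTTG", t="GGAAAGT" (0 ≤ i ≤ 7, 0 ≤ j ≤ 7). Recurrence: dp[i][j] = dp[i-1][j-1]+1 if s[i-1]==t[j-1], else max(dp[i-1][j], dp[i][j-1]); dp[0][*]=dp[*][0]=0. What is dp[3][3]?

   ''  G  G  A  A  A  G  T
''  0  0  0  0  0  0  0  0
 A  0  0  0  1  1  1  1  1
 A  0  0  0  1  2  2  2  2
 C  0  0  0  1  2  2  2  2
 G  0  1  1  1  2  2  3  3
 T  0  1  1  1  2  2  3  4
 T  0  1  1  1  2  2  3  4
 G  0  1  2  2  2  2  3  4

1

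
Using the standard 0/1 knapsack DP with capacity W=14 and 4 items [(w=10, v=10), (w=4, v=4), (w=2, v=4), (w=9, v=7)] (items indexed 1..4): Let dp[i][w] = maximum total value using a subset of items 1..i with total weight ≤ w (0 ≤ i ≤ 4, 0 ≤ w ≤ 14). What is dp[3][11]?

i\w   0   1   2   3   4   5   6   7   8   9  10  11  12  13  14
  0   0   0   0   0   0   0   0   0   0   0   0   0   0   0   0
  1   0   0   0   0   0   0   0   0   0   0  10  10  10  10  10
  2   0   0   0   0   4   4   4   4   4   4  10  10  10  10  14
  3   0   0   4   4   4   4   8   8   8   8  10  10  14  14  14
  4   0   0   4   4   4   4   8   8   8   8  10  11  14  14  14

10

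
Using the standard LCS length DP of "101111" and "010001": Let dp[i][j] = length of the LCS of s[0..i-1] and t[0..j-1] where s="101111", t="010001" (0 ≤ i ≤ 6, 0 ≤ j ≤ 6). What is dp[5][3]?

   ''  0  1  0  0  0  1
''  0  0  0  0  0  0  0
 1  0  0  1  1  1  1  1
 0  0  1  1  2  2  2  2
 1  0  1  2  2  2  2  3
 1  0  1  2  2  2  2  3
 1  0  1  2  2  2  2  3
 1  0  1  2  2  2  2  3

2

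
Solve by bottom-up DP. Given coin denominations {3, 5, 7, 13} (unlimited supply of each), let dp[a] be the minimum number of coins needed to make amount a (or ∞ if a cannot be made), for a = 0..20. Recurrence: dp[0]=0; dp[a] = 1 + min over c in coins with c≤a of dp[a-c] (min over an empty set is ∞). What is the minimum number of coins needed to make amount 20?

2

 a  0  1  2  3  4  5  6  7  8  9 10 11 12 13 14 15 16 17 18 19 20
dp  0  -  -  1  -  1  2  1  2  3  2  3  2  1  2  3  2  3  2  3  2
(- denotes ∞ / unreachable)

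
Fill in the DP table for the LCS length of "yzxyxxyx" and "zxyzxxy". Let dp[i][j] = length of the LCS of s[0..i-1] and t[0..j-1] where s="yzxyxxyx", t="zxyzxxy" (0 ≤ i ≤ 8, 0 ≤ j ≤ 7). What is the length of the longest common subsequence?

6

   ''  z  x  y  z  x  x  y
''  0  0  0  0  0  0  0  0
 y  0  0  0  1  1  1  1  1
 z  0  1  1  1  2  2  2  2
 x  0  1  2  2  2  3  3  3
 y  0  1  2  3  3  3  3  4
 x  0  1  2  3  3  4  4  4
 x  0  1  2  3  3  4  5  5
 y  0  1  2  3  3  4  5  6
 x  0  1  2  3  3  4  5  6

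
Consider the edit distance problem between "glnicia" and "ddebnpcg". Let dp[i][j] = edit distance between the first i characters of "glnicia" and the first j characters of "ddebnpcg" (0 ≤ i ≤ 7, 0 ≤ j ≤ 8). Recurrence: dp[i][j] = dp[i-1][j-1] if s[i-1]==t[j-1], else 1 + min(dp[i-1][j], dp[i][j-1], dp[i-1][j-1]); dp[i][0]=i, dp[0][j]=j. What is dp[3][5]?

4

   ''  d  d  e  b  n  p  c  g
''  0  1  2  3  4  5  6  7  8
 g  1  1  2  3  4  5  6  7  7
 l  2  2  2  3  4  5  6  7  8
 n  3  3  3  3  4  4  5  6  7
 i  4  4  4  4  4  5  5  6  7
 c  5  5  5  5  5  5  6  5  6
 i  6  6  6  6  6  6  6  6  6
 a  7  7  7  7  7  7  7  7  7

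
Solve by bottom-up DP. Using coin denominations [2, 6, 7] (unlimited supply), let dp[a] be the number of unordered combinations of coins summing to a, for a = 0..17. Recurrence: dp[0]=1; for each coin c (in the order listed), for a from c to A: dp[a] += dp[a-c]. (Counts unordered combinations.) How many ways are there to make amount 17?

after  coin     0     1     2     3     4     5     6     7     8     9    10    11    12    13    14    15    16    17
          2     1     0     1     0     1     0     1     0     1     0     1     0     1     0     1     0     1     0
          6     1     0     1     0     1     0     2     0     2     0     2     0     3     0     3     0     3     0
          7     1     0     1     0     1     0     2     1     2     1     2     1     3     2     4     2     4     2

2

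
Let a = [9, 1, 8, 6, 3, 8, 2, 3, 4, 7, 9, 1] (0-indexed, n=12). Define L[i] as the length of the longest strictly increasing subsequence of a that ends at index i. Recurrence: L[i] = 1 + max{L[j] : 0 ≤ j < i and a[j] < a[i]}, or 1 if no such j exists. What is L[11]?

   i    0    1    2    3    4    5    6    7    8    9   10   11
a[i]    9    1    8    6    3    8    2    3    4    7    9    1
L[i]    1    1    2    2    2    3    2    3    4    5    6    1

1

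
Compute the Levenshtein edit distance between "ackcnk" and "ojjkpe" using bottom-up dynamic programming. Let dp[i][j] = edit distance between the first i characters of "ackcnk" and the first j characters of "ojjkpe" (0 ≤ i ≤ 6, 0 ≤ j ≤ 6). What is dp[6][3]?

   ''  o  j  j  k  p  e
''  0  1  2  3  4  5  6
 a  1  1  2  3  4  5  6
 c  2  2  2  3  4  5  6
 k  3  3  3  3  3  4  5
 c  4  4  4  4  4  4  5
 n  5  5  5  5  5  5  5
 k  6  6  6  6  5  6  6

6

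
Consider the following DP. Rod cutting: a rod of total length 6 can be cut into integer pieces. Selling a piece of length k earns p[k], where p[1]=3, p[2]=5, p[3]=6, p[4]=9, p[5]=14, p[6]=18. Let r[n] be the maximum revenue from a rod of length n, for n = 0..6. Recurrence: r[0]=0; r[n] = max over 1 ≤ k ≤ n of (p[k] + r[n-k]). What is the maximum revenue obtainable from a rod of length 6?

18

   n    0    1    2    3    4    5    6
r[n]    0    3    6    9   12   15   18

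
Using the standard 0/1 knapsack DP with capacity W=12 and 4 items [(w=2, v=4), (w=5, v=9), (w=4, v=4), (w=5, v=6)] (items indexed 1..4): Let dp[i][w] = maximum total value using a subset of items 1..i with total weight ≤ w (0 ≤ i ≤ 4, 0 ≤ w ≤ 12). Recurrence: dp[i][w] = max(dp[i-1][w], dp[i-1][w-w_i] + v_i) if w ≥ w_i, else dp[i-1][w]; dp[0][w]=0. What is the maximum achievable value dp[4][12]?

i\w   0   1   2   3   4   5   6   7   8   9  10  11  12
  0   0   0   0   0   0   0   0   0   0   0   0   0   0
  1   0   0   4   4   4   4   4   4   4   4   4   4   4
  2   0   0   4   4   4   9   9  13  13  13  13  13  13
  3   0   0   4   4   4   9   9  13  13  13  13  17  17
  4   0   0   4   4   4   9   9  13  13  13  15  17  19

19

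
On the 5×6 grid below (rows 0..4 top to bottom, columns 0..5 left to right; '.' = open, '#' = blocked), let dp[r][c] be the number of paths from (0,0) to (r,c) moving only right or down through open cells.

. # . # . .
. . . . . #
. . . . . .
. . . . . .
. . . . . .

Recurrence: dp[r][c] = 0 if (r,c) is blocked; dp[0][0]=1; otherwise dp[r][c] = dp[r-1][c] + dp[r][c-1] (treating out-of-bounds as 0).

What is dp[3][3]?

10

r\c   0   1   2   3   4   5
  0   1   0   0   0   0   0
  1   1   1   1   1   1   0
  2   1   2   3   4   5   5
  3   1   3   6  10  15  20
  4   1   4  10  20  35  55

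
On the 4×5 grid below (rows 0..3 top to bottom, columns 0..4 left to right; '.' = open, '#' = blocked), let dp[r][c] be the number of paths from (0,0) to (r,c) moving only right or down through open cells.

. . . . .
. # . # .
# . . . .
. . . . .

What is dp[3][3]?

2

r\c   0   1   2   3   4
  0   1   1   1   1   1
  1   1   0   1   0   1
  2   0   0   1   1   2
  3   0   0   1   2   4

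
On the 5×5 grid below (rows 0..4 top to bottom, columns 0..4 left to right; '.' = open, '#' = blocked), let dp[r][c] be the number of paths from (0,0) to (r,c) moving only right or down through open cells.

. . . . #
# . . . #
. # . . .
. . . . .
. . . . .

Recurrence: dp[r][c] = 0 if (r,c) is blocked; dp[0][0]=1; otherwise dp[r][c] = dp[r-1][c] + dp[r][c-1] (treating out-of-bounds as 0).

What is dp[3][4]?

r\c   0   1   2   3   4
  0   1   1   1   1   0
  1   0   1   2   3   0
  2   0   0   2   5   5
  3   0   0   2   7  12
  4   0   0   2   9  21

12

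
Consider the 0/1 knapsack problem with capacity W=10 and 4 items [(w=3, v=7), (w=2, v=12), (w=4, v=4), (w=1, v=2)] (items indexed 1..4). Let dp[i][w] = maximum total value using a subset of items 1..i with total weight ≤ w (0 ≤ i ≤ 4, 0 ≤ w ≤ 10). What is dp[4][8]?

21

i\w   0   1   2   3   4   5   6   7   8   9  10
  0   0   0   0   0   0   0   0   0   0   0   0
  1   0   0   0   7   7   7   7   7   7   7   7
  2   0   0  12  12  12  19  19  19  19  19  19
  3   0   0  12  12  12  19  19  19  19  23  23
  4   0   2  12  14  14  19  21  21  21  23  25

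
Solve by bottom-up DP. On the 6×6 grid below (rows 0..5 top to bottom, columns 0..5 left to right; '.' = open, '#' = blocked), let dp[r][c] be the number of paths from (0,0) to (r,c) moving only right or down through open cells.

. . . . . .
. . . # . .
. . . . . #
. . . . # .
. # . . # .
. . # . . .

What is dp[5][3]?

r\c   0   1   2   3   4   5
  0   1   1   1   1   1   1
  1   1   2   3   0   1   2
  2   1   3   6   6   7   0
  3   1   4  10  16   0   0
  4   1   0  10  26   0   0
  5   1   1   0  26  26  26

26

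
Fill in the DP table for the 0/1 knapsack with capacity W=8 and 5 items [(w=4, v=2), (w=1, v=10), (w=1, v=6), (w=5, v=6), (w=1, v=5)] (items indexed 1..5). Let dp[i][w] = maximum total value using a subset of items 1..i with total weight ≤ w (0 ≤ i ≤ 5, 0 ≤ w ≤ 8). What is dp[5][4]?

i\w   0   1   2   3   4   5   6   7   8
  0   0   0   0   0   0   0   0   0   0
  1   0   0   0   0   2   2   2   2   2
  2   0  10  10  10  10  12  12  12  12
  3   0  10  16  16  16  16  18  18  18
  4   0  10  16  16  16  16  18  22  22
  5   0  10  16  21  21  21  21  23  27

21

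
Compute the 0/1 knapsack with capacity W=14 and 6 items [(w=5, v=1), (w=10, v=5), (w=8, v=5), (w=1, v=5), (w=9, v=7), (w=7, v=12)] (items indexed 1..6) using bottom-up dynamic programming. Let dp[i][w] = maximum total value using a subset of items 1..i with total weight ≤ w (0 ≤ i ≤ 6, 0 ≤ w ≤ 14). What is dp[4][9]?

i\w   0   1   2   3   4   5   6   7   8   9  10  11  12  13  14
  0   0   0   0   0   0   0   0   0   0   0   0   0   0   0   0
  1   0   0   0   0   0   1   1   1   1   1   1   1   1   1   1
  2   0   0   0   0   0   1   1   1   1   1   5   5   5   5   5
  3   0   0   0   0   0   1   1   1   5   5   5   5   5   6   6
  4   0   5   5   5   5   5   6   6   6  10  10  10  10  10  11
  5   0   5   5   5   5   5   6   6   6  10  12  12  12  12  12
  6   0   5   5   5   5   5   6  12  17  17  17  17  17  18  18

10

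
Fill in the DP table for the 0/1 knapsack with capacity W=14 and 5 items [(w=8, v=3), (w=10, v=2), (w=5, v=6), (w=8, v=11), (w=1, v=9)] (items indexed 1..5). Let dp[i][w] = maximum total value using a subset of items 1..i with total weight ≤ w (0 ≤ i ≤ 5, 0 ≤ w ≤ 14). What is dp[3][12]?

6

i\w   0   1   2   3   4   5   6   7   8   9  10  11  12  13  14
  0   0   0   0   0   0   0   0   0   0   0   0   0   0   0   0
  1   0   0   0   0   0   0   0   0   3   3   3   3   3   3   3
  2   0   0   0   0   0   0   0   0   3   3   3   3   3   3   3
  3   0   0   0   0   0   6   6   6   6   6   6   6   6   9   9
  4   0   0   0   0   0   6   6   6  11  11  11  11  11  17  17
  5   0   9   9   9   9   9  15  15  15  20  20  20  20  20  26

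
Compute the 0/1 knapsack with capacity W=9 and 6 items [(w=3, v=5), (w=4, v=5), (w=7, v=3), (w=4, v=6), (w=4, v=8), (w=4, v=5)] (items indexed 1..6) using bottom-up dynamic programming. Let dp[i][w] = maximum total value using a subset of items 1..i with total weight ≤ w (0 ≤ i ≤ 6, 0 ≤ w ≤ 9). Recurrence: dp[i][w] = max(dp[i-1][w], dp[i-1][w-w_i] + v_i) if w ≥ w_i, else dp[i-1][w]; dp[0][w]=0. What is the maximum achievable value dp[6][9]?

14

i\w   0   1   2   3   4   5   6   7   8   9
  0   0   0   0   0   0   0   0   0   0   0
  1   0   0   0   5   5   5   5   5   5   5
  2   0   0   0   5   5   5   5  10  10  10
  3   0   0   0   5   5   5   5  10  10  10
  4   0   0   0   5   6   6   6  11  11  11
  5   0   0   0   5   8   8   8  13  14  14
  6   0   0   0   5   8   8   8  13  14  14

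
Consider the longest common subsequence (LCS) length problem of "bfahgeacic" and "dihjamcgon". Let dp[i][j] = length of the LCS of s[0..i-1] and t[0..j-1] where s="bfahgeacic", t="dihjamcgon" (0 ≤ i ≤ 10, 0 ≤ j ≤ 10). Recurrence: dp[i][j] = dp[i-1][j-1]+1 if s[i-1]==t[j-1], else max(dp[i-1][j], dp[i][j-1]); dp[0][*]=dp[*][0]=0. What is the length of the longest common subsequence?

   ''  d  i  h  j  a  m  c  g  o  n
''  0  0  0  0  0  0  0  0  0  0  0
 b  0  0  0  0  0  0  0  0  0  0  0
 f  0  0  0  0  0  0  0  0  0  0  0
 a  0  0  0  0  0  1  1  1  1  1  1
 h  0  0  0  1  1  1  1  1  1  1  1
 g  0  0  0  1  1  1  1  1  2  2  2
 e  0  0  0  1  1  1  1  1  2  2  2
 a  0  0  0  1  1  2  2  2  2  2  2
 c  0  0  0  1  1  2  2  3  3  3  3
 i  0  0  1  1  1  2  2  3  3  3  3
 c  0  0  1  1  1  2  2  3  3  3  3

3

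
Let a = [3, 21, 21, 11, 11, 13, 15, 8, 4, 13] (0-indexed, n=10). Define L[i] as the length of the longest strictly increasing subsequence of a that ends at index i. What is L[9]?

   i    0    1    2    3    4    5    6    7    8    9
a[i]    3   21   21   11   11   13   15    8    4   13
L[i]    1    2    2    2    2    3    4    2    2    3

3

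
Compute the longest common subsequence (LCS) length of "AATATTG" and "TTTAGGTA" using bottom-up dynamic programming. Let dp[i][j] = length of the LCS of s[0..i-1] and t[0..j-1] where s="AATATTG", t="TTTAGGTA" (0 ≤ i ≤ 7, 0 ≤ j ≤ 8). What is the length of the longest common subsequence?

4

   ''  T  T  T  A  G  G  T  A
''  0  0  0  0  0  0  0  0  0
 A  0  0  0  0  1  1  1  1  1
 A  0  0  0  0  1  1  1  1  2
 T  0  1  1  1  1  1  1  2  2
 A  0  1  1  1  2  2  2  2  3
 T  0  1  2  2  2  2  2  3  3
 T  0  1  2  3  3  3  3  3  3
 G  0  1  2  3  3  4  4  4  4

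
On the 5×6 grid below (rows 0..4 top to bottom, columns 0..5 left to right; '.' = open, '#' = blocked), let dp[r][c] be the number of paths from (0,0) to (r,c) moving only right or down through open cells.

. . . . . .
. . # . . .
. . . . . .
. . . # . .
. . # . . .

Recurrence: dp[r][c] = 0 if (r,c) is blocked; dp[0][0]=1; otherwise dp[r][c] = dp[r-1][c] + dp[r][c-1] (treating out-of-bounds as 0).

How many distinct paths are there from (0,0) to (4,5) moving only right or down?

r\c   0   1   2   3   4   5
  0   1   1   1   1   1   1
  1   1   2   0   1   2   3
  2   1   3   3   4   6   9
  3   1   4   7   0   6  15
  4   1   5   0   0   6  21

21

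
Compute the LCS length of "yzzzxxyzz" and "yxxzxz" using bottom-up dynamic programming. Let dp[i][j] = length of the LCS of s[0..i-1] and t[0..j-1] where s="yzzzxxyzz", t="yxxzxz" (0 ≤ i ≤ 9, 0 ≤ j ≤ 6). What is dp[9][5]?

4

   ''  y  x  x  z  x  z
''  0  0  0  0  0  0  0
 y  0  1  1  1  1  1  1
 z  0  1  1  1  2  2  2
 z  0  1  1  1  2  2  3
 z  0  1  1  1  2  2  3
 x  0  1  2  2  2  3  3
 x  0  1  2  3  3  3  3
 y  0  1  2  3  3  3  3
 z  0  1  2  3  4  4  4
 z  0  1  2  3  4  4  5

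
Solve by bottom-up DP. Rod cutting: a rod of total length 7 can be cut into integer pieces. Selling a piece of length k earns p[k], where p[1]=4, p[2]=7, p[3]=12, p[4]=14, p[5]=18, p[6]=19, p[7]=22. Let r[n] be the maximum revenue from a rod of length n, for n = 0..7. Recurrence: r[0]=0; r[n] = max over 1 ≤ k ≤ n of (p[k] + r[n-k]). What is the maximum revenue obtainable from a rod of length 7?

   n    0    1    2    3    4    5    6    7
r[n]    0    4    8   12   16   20   24   28

28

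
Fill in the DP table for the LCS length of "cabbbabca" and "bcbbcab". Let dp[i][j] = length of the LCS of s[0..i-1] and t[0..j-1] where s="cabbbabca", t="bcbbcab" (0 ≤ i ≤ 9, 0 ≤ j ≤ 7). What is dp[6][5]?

   ''  b  c  b  b  c  a  b
''  0  0  0  0  0  0  0  0
 c  0  0  1  1  1  1  1  1
 a  0  0  1  1  1  1  2  2
 b  0  1  1  2  2  2  2  3
 b  0  1  1  2  3  3  3  3
 b  0  1  1  2  3  3  3  4
 a  0  1  1  2  3  3  4  4
 b  0  1  1  2  3  3  4  5
 c  0  1  2  2  3  4  4  5
 a  0  1  2  2  3  4  5  5

3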